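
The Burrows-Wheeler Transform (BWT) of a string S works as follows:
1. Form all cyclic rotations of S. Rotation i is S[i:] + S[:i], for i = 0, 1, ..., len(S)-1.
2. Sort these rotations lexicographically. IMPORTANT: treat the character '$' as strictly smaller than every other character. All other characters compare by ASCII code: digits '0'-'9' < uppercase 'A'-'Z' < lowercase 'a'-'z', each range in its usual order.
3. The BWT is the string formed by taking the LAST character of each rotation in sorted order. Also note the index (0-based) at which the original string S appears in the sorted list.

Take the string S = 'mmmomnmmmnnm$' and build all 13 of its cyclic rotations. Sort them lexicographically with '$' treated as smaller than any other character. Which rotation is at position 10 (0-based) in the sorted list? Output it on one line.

All 13 rotations (rotation i = S[i:]+S[:i]):
  rot[0] = mmmomnmmmnnm$
  rot[1] = mmomnmmmnnm$m
  rot[2] = momnmmmnnm$mm
  rot[3] = omnmmmnnm$mmm
  rot[4] = mnmmmnnm$mmmo
  rot[5] = nmmmnnm$mmmom
  rot[6] = mmmnnm$mmmomn
  rot[7] = mmnnm$mmmomnm
  rot[8] = mnnm$mmmomnmm
  rot[9] = nnm$mmmomnmmm
  rot[10] = nm$mmmomnmmmn
  rot[11] = m$mmmomnmmmnn
  rot[12] = $mmmomnmmmnnm
Sorted (with $ < everything):
  sorted[0] = $mmmomnmmmnnm
  sorted[1] = m$mmmomnmmmnn
  sorted[2] = mmmnnm$mmmomn
  sorted[3] = mmmomnmmmnnm$
  sorted[4] = mmnnm$mmmomnm
  sorted[5] = mmomnmmmnnm$m
  sorted[6] = mnmmmnnm$mmmo
  sorted[7] = mnnm$mmmomnmm
  sorted[8] = momnmmmnnm$mm
  sorted[9] = nm$mmmomnmmmn
  sorted[10] = nmmmnnm$mmmom
  sorted[11] = nnm$mmmomnmmm
  sorted[12] = omnmmmnnm$mmm
sorted[10] = nmmmnnm$mmmom

Answer: nmmmnnm$mmmom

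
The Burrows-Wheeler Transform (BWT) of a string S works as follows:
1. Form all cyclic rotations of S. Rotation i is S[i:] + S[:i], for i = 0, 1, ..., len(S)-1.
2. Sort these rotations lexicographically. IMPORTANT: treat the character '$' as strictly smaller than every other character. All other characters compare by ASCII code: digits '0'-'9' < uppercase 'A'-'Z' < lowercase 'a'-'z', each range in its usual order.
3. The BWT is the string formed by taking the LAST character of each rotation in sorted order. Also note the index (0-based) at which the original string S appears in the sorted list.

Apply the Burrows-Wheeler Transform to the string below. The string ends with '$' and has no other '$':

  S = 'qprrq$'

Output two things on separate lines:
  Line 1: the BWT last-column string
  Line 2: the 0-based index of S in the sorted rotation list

All 6 rotations (rotation i = S[i:]+S[:i]):
  rot[0] = qprrq$
  rot[1] = prrq$q
  rot[2] = rrq$qp
  rot[3] = rq$qpr
  rot[4] = q$qprr
  rot[5] = $qprrq
Sorted (with $ < everything):
  sorted[0] = $qprrq  (last char: 'q')
  sorted[1] = prrq$q  (last char: 'q')
  sorted[2] = q$qprr  (last char: 'r')
  sorted[3] = qprrq$  (last char: '$')
  sorted[4] = rq$qpr  (last char: 'r')
  sorted[5] = rrq$qp  (last char: 'p')
Last column: qqr$rp
Original string S is at sorted index 3

Answer: qqr$rp
3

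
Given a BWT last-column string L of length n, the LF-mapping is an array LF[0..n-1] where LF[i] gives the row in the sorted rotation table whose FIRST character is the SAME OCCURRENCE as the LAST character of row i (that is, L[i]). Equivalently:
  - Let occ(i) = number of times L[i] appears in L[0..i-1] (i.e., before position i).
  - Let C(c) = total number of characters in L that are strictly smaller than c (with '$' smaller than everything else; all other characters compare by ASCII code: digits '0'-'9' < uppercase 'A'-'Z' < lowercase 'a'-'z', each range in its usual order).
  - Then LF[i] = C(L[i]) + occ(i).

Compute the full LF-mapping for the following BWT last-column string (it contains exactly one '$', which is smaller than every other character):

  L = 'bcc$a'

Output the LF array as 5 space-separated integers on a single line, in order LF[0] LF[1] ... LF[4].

Char counts: '$':1, 'a':1, 'b':1, 'c':2
C (first-col start): C('$')=0, C('a')=1, C('b')=2, C('c')=3
L[0]='b': occ=0, LF[0]=C('b')+0=2+0=2
L[1]='c': occ=0, LF[1]=C('c')+0=3+0=3
L[2]='c': occ=1, LF[2]=C('c')+1=3+1=4
L[3]='$': occ=0, LF[3]=C('$')+0=0+0=0
L[4]='a': occ=0, LF[4]=C('a')+0=1+0=1

Answer: 2 3 4 0 1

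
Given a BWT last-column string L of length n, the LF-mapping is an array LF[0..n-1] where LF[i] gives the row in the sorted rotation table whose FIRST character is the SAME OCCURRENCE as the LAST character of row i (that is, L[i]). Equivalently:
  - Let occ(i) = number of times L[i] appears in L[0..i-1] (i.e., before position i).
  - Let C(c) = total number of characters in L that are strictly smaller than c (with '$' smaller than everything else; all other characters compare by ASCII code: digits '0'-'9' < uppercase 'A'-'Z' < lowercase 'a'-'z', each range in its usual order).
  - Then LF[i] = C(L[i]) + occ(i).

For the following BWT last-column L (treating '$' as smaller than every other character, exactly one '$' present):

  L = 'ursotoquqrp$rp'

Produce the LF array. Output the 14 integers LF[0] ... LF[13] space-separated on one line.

Answer: 12 7 10 1 11 2 5 13 6 8 3 0 9 4

Derivation:
Char counts: '$':1, 'o':2, 'p':2, 'q':2, 'r':3, 's':1, 't':1, 'u':2
C (first-col start): C('$')=0, C('o')=1, C('p')=3, C('q')=5, C('r')=7, C('s')=10, C('t')=11, C('u')=12
L[0]='u': occ=0, LF[0]=C('u')+0=12+0=12
L[1]='r': occ=0, LF[1]=C('r')+0=7+0=7
L[2]='s': occ=0, LF[2]=C('s')+0=10+0=10
L[3]='o': occ=0, LF[3]=C('o')+0=1+0=1
L[4]='t': occ=0, LF[4]=C('t')+0=11+0=11
L[5]='o': occ=1, LF[5]=C('o')+1=1+1=2
L[6]='q': occ=0, LF[6]=C('q')+0=5+0=5
L[7]='u': occ=1, LF[7]=C('u')+1=12+1=13
L[8]='q': occ=1, LF[8]=C('q')+1=5+1=6
L[9]='r': occ=1, LF[9]=C('r')+1=7+1=8
L[10]='p': occ=0, LF[10]=C('p')+0=3+0=3
L[11]='$': occ=0, LF[11]=C('$')+0=0+0=0
L[12]='r': occ=2, LF[12]=C('r')+2=7+2=9
L[13]='p': occ=1, LF[13]=C('p')+1=3+1=4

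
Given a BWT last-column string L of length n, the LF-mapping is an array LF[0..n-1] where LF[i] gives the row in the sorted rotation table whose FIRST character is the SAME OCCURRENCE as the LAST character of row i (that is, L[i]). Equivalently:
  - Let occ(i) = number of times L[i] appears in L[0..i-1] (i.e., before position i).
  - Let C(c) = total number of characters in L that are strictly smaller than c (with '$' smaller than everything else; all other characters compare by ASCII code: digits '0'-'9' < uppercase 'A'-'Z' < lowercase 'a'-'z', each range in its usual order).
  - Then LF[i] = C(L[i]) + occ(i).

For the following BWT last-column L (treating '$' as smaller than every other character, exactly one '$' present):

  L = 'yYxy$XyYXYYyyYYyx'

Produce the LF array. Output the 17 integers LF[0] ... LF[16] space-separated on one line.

Char counts: '$':1, 'X':2, 'Y':6, 'x':2, 'y':6
C (first-col start): C('$')=0, C('X')=1, C('Y')=3, C('x')=9, C('y')=11
L[0]='y': occ=0, LF[0]=C('y')+0=11+0=11
L[1]='Y': occ=0, LF[1]=C('Y')+0=3+0=3
L[2]='x': occ=0, LF[2]=C('x')+0=9+0=9
L[3]='y': occ=1, LF[3]=C('y')+1=11+1=12
L[4]='$': occ=0, LF[4]=C('$')+0=0+0=0
L[5]='X': occ=0, LF[5]=C('X')+0=1+0=1
L[6]='y': occ=2, LF[6]=C('y')+2=11+2=13
L[7]='Y': occ=1, LF[7]=C('Y')+1=3+1=4
L[8]='X': occ=1, LF[8]=C('X')+1=1+1=2
L[9]='Y': occ=2, LF[9]=C('Y')+2=3+2=5
L[10]='Y': occ=3, LF[10]=C('Y')+3=3+3=6
L[11]='y': occ=3, LF[11]=C('y')+3=11+3=14
L[12]='y': occ=4, LF[12]=C('y')+4=11+4=15
L[13]='Y': occ=4, LF[13]=C('Y')+4=3+4=7
L[14]='Y': occ=5, LF[14]=C('Y')+5=3+5=8
L[15]='y': occ=5, LF[15]=C('y')+5=11+5=16
L[16]='x': occ=1, LF[16]=C('x')+1=9+1=10

Answer: 11 3 9 12 0 1 13 4 2 5 6 14 15 7 8 16 10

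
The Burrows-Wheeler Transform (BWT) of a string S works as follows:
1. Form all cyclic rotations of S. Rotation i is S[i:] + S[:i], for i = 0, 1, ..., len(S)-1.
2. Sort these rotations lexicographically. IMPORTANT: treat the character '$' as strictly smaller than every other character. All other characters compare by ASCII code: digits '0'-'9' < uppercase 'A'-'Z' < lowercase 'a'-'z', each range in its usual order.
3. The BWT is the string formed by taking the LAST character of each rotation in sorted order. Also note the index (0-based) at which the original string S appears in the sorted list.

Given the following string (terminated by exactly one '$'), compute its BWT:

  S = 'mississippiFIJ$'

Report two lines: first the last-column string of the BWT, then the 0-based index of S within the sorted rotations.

All 15 rotations (rotation i = S[i:]+S[:i]):
  rot[0] = mississippiFIJ$
  rot[1] = ississippiFIJ$m
  rot[2] = ssissippiFIJ$mi
  rot[3] = sissippiFIJ$mis
  rot[4] = issippiFIJ$miss
  rot[5] = ssippiFIJ$missi
  rot[6] = sippiFIJ$missis
  rot[7] = ippiFIJ$mississ
  rot[8] = ppiFIJ$mississi
  rot[9] = piFIJ$mississip
  rot[10] = iFIJ$mississipp
  rot[11] = FIJ$mississippi
  rot[12] = IJ$mississippiF
  rot[13] = J$mississippiFI
  rot[14] = $mississippiFIJ
Sorted (with $ < everything):
  sorted[0] = $mississippiFIJ  (last char: 'J')
  sorted[1] = FIJ$mississippi  (last char: 'i')
  sorted[2] = IJ$mississippiF  (last char: 'F')
  sorted[3] = J$mississippiFI  (last char: 'I')
  sorted[4] = iFIJ$mississipp  (last char: 'p')
  sorted[5] = ippiFIJ$mississ  (last char: 's')
  sorted[6] = issippiFIJ$miss  (last char: 's')
  sorted[7] = ississippiFIJ$m  (last char: 'm')
  sorted[8] = mississippiFIJ$  (last char: '$')
  sorted[9] = piFIJ$mississip  (last char: 'p')
  sorted[10] = ppiFIJ$mississi  (last char: 'i')
  sorted[11] = sippiFIJ$missis  (last char: 's')
  sorted[12] = sissippiFIJ$mis  (last char: 's')
  sorted[13] = ssippiFIJ$missi  (last char: 'i')
  sorted[14] = ssissippiFIJ$mi  (last char: 'i')
Last column: JiFIpssm$pissii
Original string S is at sorted index 8

Answer: JiFIpssm$pissii
8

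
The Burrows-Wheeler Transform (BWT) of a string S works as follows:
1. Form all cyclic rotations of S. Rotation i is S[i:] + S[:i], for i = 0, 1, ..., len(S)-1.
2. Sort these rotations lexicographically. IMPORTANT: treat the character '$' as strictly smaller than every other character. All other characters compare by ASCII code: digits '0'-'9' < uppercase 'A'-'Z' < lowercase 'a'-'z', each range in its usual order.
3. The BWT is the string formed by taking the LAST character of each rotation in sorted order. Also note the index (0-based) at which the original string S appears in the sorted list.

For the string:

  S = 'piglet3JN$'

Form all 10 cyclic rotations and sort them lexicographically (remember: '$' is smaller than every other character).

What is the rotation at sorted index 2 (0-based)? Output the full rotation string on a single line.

All 10 rotations (rotation i = S[i:]+S[:i]):
  rot[0] = piglet3JN$
  rot[1] = iglet3JN$p
  rot[2] = glet3JN$pi
  rot[3] = let3JN$pig
  rot[4] = et3JN$pigl
  rot[5] = t3JN$pigle
  rot[6] = 3JN$piglet
  rot[7] = JN$piglet3
  rot[8] = N$piglet3J
  rot[9] = $piglet3JN
Sorted (with $ < everything):
  sorted[0] = $piglet3JN
  sorted[1] = 3JN$piglet
  sorted[2] = JN$piglet3
  sorted[3] = N$piglet3J
  sorted[4] = et3JN$pigl
  sorted[5] = glet3JN$pi
  sorted[6] = iglet3JN$p
  sorted[7] = let3JN$pig
  sorted[8] = piglet3JN$
  sorted[9] = t3JN$pigle
sorted[2] = JN$piglet3

Answer: JN$piglet3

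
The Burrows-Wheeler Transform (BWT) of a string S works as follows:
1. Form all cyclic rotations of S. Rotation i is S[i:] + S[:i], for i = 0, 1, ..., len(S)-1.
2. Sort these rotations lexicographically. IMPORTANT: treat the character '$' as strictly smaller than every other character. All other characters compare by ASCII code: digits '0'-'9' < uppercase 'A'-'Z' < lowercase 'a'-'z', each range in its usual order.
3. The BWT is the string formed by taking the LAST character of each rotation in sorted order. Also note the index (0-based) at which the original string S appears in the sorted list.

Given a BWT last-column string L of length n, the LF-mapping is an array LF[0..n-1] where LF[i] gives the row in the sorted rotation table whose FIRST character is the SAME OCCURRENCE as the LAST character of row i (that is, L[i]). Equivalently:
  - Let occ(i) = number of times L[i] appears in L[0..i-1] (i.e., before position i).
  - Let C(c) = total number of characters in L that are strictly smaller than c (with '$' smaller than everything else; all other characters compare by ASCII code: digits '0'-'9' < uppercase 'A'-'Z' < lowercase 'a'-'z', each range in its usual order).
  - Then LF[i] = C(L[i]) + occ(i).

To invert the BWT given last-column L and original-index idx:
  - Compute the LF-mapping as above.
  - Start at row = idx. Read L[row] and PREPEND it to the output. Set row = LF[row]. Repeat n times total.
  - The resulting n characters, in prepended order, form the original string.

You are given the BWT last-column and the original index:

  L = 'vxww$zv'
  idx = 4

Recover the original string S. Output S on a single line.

LF mapping: 1 5 3 4 0 6 2
Walk LF starting at row 4, prepending L[row]:
  step 1: row=4, L[4]='$', prepend. Next row=LF[4]=0
  step 2: row=0, L[0]='v', prepend. Next row=LF[0]=1
  step 3: row=1, L[1]='x', prepend. Next row=LF[1]=5
  step 4: row=5, L[5]='z', prepend. Next row=LF[5]=6
  step 5: row=6, L[6]='v', prepend. Next row=LF[6]=2
  step 6: row=2, L[2]='w', prepend. Next row=LF[2]=3
  step 7: row=3, L[3]='w', prepend. Next row=LF[3]=4
Reversed output: wwvzxv$

Answer: wwvzxv$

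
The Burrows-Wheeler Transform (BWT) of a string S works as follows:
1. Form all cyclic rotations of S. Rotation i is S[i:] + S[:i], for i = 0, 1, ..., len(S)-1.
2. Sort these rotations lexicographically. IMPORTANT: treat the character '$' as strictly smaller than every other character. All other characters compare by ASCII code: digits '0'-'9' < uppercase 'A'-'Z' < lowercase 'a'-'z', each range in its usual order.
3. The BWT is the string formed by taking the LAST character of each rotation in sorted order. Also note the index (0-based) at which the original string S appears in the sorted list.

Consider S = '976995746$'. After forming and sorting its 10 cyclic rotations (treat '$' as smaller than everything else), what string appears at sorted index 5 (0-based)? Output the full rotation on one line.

Answer: 746$976995

Derivation:
All 10 rotations (rotation i = S[i:]+S[:i]):
  rot[0] = 976995746$
  rot[1] = 76995746$9
  rot[2] = 6995746$97
  rot[3] = 995746$976
  rot[4] = 95746$9769
  rot[5] = 5746$97699
  rot[6] = 746$976995
  rot[7] = 46$9769957
  rot[8] = 6$97699574
  rot[9] = $976995746
Sorted (with $ < everything):
  sorted[0] = $976995746
  sorted[1] = 46$9769957
  sorted[2] = 5746$97699
  sorted[3] = 6$97699574
  sorted[4] = 6995746$97
  sorted[5] = 746$976995
  sorted[6] = 76995746$9
  sorted[7] = 95746$9769
  sorted[8] = 976995746$
  sorted[9] = 995746$976
sorted[5] = 746$976995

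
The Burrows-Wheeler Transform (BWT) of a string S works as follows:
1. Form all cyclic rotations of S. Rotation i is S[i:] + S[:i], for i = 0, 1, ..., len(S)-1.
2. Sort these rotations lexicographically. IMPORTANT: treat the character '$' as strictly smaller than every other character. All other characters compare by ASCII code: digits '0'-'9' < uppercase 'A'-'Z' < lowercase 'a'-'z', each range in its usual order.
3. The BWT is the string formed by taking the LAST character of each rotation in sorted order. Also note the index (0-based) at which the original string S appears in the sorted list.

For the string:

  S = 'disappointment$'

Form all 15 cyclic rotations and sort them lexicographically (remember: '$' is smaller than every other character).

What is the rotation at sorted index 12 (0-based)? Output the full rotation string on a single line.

Answer: sappointment$di

Derivation:
All 15 rotations (rotation i = S[i:]+S[:i]):
  rot[0] = disappointment$
  rot[1] = isappointment$d
  rot[2] = sappointment$di
  rot[3] = appointment$dis
  rot[4] = ppointment$disa
  rot[5] = pointment$disap
  rot[6] = ointment$disapp
  rot[7] = intment$disappo
  rot[8] = ntment$disappoi
  rot[9] = tment$disappoin
  rot[10] = ment$disappoint
  rot[11] = ent$disappointm
  rot[12] = nt$disappointme
  rot[13] = t$disappointmen
  rot[14] = $disappointment
Sorted (with $ < everything):
  sorted[0] = $disappointment
  sorted[1] = appointment$dis
  sorted[2] = disappointment$
  sorted[3] = ent$disappointm
  sorted[4] = intment$disappo
  sorted[5] = isappointment$d
  sorted[6] = ment$disappoint
  sorted[7] = nt$disappointme
  sorted[8] = ntment$disappoi
  sorted[9] = ointment$disapp
  sorted[10] = pointment$disap
  sorted[11] = ppointment$disa
  sorted[12] = sappointment$di
  sorted[13] = t$disappointmen
  sorted[14] = tment$disappoin
sorted[12] = sappointment$di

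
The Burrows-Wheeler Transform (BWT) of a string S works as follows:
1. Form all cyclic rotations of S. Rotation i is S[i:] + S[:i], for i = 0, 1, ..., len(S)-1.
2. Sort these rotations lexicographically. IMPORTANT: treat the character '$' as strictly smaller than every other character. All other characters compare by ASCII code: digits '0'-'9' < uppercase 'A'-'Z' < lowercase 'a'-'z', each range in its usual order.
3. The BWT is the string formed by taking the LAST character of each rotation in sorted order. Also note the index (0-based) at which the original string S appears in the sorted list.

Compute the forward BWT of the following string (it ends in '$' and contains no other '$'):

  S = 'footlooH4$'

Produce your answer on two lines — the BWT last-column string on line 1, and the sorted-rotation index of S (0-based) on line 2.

Answer: 4Ho$tolfoo
3

Derivation:
All 10 rotations (rotation i = S[i:]+S[:i]):
  rot[0] = footlooH4$
  rot[1] = ootlooH4$f
  rot[2] = otlooH4$fo
  rot[3] = tlooH4$foo
  rot[4] = looH4$foot
  rot[5] = ooH4$footl
  rot[6] = oH4$footlo
  rot[7] = H4$footloo
  rot[8] = 4$footlooH
  rot[9] = $footlooH4
Sorted (with $ < everything):
  sorted[0] = $footlooH4  (last char: '4')
  sorted[1] = 4$footlooH  (last char: 'H')
  sorted[2] = H4$footloo  (last char: 'o')
  sorted[3] = footlooH4$  (last char: '$')
  sorted[4] = looH4$foot  (last char: 't')
  sorted[5] = oH4$footlo  (last char: 'o')
  sorted[6] = ooH4$footl  (last char: 'l')
  sorted[7] = ootlooH4$f  (last char: 'f')
  sorted[8] = otlooH4$fo  (last char: 'o')
  sorted[9] = tlooH4$foo  (last char: 'o')
Last column: 4Ho$tolfoo
Original string S is at sorted index 3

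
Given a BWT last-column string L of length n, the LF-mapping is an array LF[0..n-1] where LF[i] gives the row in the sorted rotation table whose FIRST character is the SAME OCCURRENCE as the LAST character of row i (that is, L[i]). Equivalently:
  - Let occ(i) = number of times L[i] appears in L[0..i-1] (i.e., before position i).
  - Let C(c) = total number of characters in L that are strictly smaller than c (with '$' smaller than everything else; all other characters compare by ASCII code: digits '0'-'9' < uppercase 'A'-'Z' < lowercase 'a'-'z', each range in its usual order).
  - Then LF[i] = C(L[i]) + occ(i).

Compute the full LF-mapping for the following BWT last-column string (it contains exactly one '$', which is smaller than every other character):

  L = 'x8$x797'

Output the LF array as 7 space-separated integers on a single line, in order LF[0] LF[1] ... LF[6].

Answer: 5 3 0 6 1 4 2

Derivation:
Char counts: '$':1, '7':2, '8':1, '9':1, 'x':2
C (first-col start): C('$')=0, C('7')=1, C('8')=3, C('9')=4, C('x')=5
L[0]='x': occ=0, LF[0]=C('x')+0=5+0=5
L[1]='8': occ=0, LF[1]=C('8')+0=3+0=3
L[2]='$': occ=0, LF[2]=C('$')+0=0+0=0
L[3]='x': occ=1, LF[3]=C('x')+1=5+1=6
L[4]='7': occ=0, LF[4]=C('7')+0=1+0=1
L[5]='9': occ=0, LF[5]=C('9')+0=4+0=4
L[6]='7': occ=1, LF[6]=C('7')+1=1+1=2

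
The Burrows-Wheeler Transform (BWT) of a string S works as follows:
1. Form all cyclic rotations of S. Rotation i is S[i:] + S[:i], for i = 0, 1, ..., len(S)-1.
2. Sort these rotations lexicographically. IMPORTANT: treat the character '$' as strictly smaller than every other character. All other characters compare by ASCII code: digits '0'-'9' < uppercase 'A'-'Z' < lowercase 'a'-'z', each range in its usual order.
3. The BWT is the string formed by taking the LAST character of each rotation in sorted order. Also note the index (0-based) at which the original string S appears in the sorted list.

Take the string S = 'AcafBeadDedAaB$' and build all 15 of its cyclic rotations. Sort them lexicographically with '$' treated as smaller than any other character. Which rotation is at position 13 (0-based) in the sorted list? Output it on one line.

Answer: edAaB$AcafBeadD

Derivation:
All 15 rotations (rotation i = S[i:]+S[:i]):
  rot[0] = AcafBeadDedAaB$
  rot[1] = cafBeadDedAaB$A
  rot[2] = afBeadDedAaB$Ac
  rot[3] = fBeadDedAaB$Aca
  rot[4] = BeadDedAaB$Acaf
  rot[5] = eadDedAaB$AcafB
  rot[6] = adDedAaB$AcafBe
  rot[7] = dDedAaB$AcafBea
  rot[8] = DedAaB$AcafBead
  rot[9] = edAaB$AcafBeadD
  rot[10] = dAaB$AcafBeadDe
  rot[11] = AaB$AcafBeadDed
  rot[12] = aB$AcafBeadDedA
  rot[13] = B$AcafBeadDedAa
  rot[14] = $AcafBeadDedAaB
Sorted (with $ < everything):
  sorted[0] = $AcafBeadDedAaB
  sorted[1] = AaB$AcafBeadDed
  sorted[2] = AcafBeadDedAaB$
  sorted[3] = B$AcafBeadDedAa
  sorted[4] = BeadDedAaB$Acaf
  sorted[5] = DedAaB$AcafBead
  sorted[6] = aB$AcafBeadDedA
  sorted[7] = adDedAaB$AcafBe
  sorted[8] = afBeadDedAaB$Ac
  sorted[9] = cafBeadDedAaB$A
  sorted[10] = dAaB$AcafBeadDe
  sorted[11] = dDedAaB$AcafBea
  sorted[12] = eadDedAaB$AcafB
  sorted[13] = edAaB$AcafBeadD
  sorted[14] = fBeadDedAaB$Aca
sorted[13] = edAaB$AcafBeadD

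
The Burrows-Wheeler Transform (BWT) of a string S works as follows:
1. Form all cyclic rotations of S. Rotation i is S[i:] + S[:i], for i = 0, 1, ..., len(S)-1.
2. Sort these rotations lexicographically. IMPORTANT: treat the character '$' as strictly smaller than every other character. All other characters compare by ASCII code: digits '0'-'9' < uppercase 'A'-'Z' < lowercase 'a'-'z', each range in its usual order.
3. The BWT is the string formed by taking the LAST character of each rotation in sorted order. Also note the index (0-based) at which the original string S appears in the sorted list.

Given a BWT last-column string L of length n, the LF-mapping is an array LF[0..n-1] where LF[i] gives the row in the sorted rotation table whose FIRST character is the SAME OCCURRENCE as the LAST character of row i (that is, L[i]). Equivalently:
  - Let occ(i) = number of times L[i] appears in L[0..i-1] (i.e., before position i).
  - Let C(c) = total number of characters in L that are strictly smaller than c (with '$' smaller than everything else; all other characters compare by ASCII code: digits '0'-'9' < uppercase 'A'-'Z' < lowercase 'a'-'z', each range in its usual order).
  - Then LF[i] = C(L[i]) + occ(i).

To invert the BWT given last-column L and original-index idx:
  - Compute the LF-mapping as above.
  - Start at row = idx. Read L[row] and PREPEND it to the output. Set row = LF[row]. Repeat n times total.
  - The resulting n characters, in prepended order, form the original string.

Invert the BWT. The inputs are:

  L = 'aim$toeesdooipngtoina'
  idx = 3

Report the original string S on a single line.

Answer: disintegonomatopoeia$

Derivation:
LF mapping: 1 7 10 0 19 13 4 5 18 3 14 15 8 17 11 6 20 16 9 12 2
Walk LF starting at row 3, prepending L[row]:
  step 1: row=3, L[3]='$', prepend. Next row=LF[3]=0
  step 2: row=0, L[0]='a', prepend. Next row=LF[0]=1
  step 3: row=1, L[1]='i', prepend. Next row=LF[1]=7
  step 4: row=7, L[7]='e', prepend. Next row=LF[7]=5
  step 5: row=5, L[5]='o', prepend. Next row=LF[5]=13
  step 6: row=13, L[13]='p', prepend. Next row=LF[13]=17
  step 7: row=17, L[17]='o', prepend. Next row=LF[17]=16
  step 8: row=16, L[16]='t', prepend. Next row=LF[16]=20
  step 9: row=20, L[20]='a', prepend. Next row=LF[20]=2
  step 10: row=2, L[2]='m', prepend. Next row=LF[2]=10
  step 11: row=10, L[10]='o', prepend. Next row=LF[10]=14
  step 12: row=14, L[14]='n', prepend. Next row=LF[14]=11
  step 13: row=11, L[11]='o', prepend. Next row=LF[11]=15
  step 14: row=15, L[15]='g', prepend. Next row=LF[15]=6
  step 15: row=6, L[6]='e', prepend. Next row=LF[6]=4
  step 16: row=4, L[4]='t', prepend. Next row=LF[4]=19
  step 17: row=19, L[19]='n', prepend. Next row=LF[19]=12
  step 18: row=12, L[12]='i', prepend. Next row=LF[12]=8
  step 19: row=8, L[8]='s', prepend. Next row=LF[8]=18
  step 20: row=18, L[18]='i', prepend. Next row=LF[18]=9
  step 21: row=9, L[9]='d', prepend. Next row=LF[9]=3
Reversed output: disintegonomatopoeia$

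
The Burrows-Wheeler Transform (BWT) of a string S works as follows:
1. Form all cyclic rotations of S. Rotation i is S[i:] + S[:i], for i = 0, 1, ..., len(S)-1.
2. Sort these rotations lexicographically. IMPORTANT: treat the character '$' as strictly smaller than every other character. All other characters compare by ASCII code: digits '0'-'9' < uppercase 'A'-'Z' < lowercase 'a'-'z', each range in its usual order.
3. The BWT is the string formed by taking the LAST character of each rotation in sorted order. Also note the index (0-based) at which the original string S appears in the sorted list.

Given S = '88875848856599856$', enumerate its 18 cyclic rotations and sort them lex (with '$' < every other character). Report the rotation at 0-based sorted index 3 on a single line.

Answer: 56599856$888758488

Derivation:
All 18 rotations (rotation i = S[i:]+S[:i]):
  rot[0] = 88875848856599856$
  rot[1] = 8875848856599856$8
  rot[2] = 875848856599856$88
  rot[3] = 75848856599856$888
  rot[4] = 5848856599856$8887
  rot[5] = 848856599856$88875
  rot[6] = 48856599856$888758
  rot[7] = 8856599856$8887584
  rot[8] = 856599856$88875848
  rot[9] = 56599856$888758488
  rot[10] = 6599856$8887584885
  rot[11] = 599856$88875848856
  rot[12] = 99856$888758488565
  rot[13] = 9856$8887584885659
  rot[14] = 856$88875848856599
  rot[15] = 56$888758488565998
  rot[16] = 6$8887584885659985
  rot[17] = $88875848856599856
Sorted (with $ < everything):
  sorted[0] = $88875848856599856
  sorted[1] = 48856599856$888758
  sorted[2] = 56$888758488565998
  sorted[3] = 56599856$888758488
  sorted[4] = 5848856599856$8887
  sorted[5] = 599856$88875848856
  sorted[6] = 6$8887584885659985
  sorted[7] = 6599856$8887584885
  sorted[8] = 75848856599856$888
  sorted[9] = 848856599856$88875
  sorted[10] = 856$88875848856599
  sorted[11] = 856599856$88875848
  sorted[12] = 875848856599856$88
  sorted[13] = 8856599856$8887584
  sorted[14] = 8875848856599856$8
  sorted[15] = 88875848856599856$
  sorted[16] = 9856$8887584885659
  sorted[17] = 99856$888758488565
sorted[3] = 56599856$888758488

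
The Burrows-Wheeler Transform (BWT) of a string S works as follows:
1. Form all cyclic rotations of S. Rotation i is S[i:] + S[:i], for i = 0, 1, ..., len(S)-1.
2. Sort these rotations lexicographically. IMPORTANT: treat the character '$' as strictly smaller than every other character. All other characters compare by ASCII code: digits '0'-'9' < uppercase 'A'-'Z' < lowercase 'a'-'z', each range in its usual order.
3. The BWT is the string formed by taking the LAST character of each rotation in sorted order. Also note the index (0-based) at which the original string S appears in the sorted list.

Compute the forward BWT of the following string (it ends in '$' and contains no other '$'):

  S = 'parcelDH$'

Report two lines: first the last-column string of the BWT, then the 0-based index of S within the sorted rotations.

Answer: HlDprce$a
7

Derivation:
All 9 rotations (rotation i = S[i:]+S[:i]):
  rot[0] = parcelDH$
  rot[1] = arcelDH$p
  rot[2] = rcelDH$pa
  rot[3] = celDH$par
  rot[4] = elDH$parc
  rot[5] = lDH$parce
  rot[6] = DH$parcel
  rot[7] = H$parcelD
  rot[8] = $parcelDH
Sorted (with $ < everything):
  sorted[0] = $parcelDH  (last char: 'H')
  sorted[1] = DH$parcel  (last char: 'l')
  sorted[2] = H$parcelD  (last char: 'D')
  sorted[3] = arcelDH$p  (last char: 'p')
  sorted[4] = celDH$par  (last char: 'r')
  sorted[5] = elDH$parc  (last char: 'c')
  sorted[6] = lDH$parce  (last char: 'e')
  sorted[7] = parcelDH$  (last char: '$')
  sorted[8] = rcelDH$pa  (last char: 'a')
Last column: HlDprce$a
Original string S is at sorted index 7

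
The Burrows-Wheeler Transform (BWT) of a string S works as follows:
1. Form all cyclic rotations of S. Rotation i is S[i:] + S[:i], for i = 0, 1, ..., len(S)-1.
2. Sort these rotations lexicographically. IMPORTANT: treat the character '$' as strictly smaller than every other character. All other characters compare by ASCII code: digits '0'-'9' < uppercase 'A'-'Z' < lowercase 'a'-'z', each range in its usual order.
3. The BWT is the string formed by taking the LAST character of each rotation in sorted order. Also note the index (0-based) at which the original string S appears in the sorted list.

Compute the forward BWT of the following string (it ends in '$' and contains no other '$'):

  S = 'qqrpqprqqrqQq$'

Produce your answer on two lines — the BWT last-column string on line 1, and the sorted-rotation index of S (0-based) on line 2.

All 14 rotations (rotation i = S[i:]+S[:i]):
  rot[0] = qqrpqprqqrqQq$
  rot[1] = qrpqprqqrqQq$q
  rot[2] = rpqprqqrqQq$qq
  rot[3] = pqprqqrqQq$qqr
  rot[4] = qprqqrqQq$qqrp
  rot[5] = prqqrqQq$qqrpq
  rot[6] = rqqrqQq$qqrpqp
  rot[7] = qqrqQq$qqrpqpr
  rot[8] = qrqQq$qqrpqprq
  rot[9] = rqQq$qqrpqprqq
  rot[10] = qQq$qqrpqprqqr
  rot[11] = Qq$qqrpqprqqrq
  rot[12] = q$qqrpqprqqrqQ
  rot[13] = $qqrpqprqqrqQq
Sorted (with $ < everything):
  sorted[0] = $qqrpqprqqrqQq  (last char: 'q')
  sorted[1] = Qq$qqrpqprqqrq  (last char: 'q')
  sorted[2] = pqprqqrqQq$qqr  (last char: 'r')
  sorted[3] = prqqrqQq$qqrpq  (last char: 'q')
  sorted[4] = q$qqrpqprqqrqQ  (last char: 'Q')
  sorted[5] = qQq$qqrpqprqqr  (last char: 'r')
  sorted[6] = qprqqrqQq$qqrp  (last char: 'p')
  sorted[7] = qqrpqprqqrqQq$  (last char: '$')
  sorted[8] = qqrqQq$qqrpqpr  (last char: 'r')
  sorted[9] = qrpqprqqrqQq$q  (last char: 'q')
  sorted[10] = qrqQq$qqrpqprq  (last char: 'q')
  sorted[11] = rpqprqqrqQq$qq  (last char: 'q')
  sorted[12] = rqQq$qqrpqprqq  (last char: 'q')
  sorted[13] = rqqrqQq$qqrpqp  (last char: 'p')
Last column: qqrqQrp$rqqqqp
Original string S is at sorted index 7

Answer: qqrqQrp$rqqqqp
7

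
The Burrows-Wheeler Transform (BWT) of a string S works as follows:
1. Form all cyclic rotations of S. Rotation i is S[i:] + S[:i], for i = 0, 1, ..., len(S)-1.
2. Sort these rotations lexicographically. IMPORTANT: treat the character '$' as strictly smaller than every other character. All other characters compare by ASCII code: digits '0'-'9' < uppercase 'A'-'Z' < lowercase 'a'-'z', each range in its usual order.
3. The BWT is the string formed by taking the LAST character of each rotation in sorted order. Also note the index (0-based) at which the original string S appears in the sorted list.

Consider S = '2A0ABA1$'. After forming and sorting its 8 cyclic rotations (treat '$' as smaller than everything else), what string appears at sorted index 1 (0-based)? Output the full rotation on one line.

Answer: 0ABA1$2A

Derivation:
All 8 rotations (rotation i = S[i:]+S[:i]):
  rot[0] = 2A0ABA1$
  rot[1] = A0ABA1$2
  rot[2] = 0ABA1$2A
  rot[3] = ABA1$2A0
  rot[4] = BA1$2A0A
  rot[5] = A1$2A0AB
  rot[6] = 1$2A0ABA
  rot[7] = $2A0ABA1
Sorted (with $ < everything):
  sorted[0] = $2A0ABA1
  sorted[1] = 0ABA1$2A
  sorted[2] = 1$2A0ABA
  sorted[3] = 2A0ABA1$
  sorted[4] = A0ABA1$2
  sorted[5] = A1$2A0AB
  sorted[6] = ABA1$2A0
  sorted[7] = BA1$2A0A
sorted[1] = 0ABA1$2A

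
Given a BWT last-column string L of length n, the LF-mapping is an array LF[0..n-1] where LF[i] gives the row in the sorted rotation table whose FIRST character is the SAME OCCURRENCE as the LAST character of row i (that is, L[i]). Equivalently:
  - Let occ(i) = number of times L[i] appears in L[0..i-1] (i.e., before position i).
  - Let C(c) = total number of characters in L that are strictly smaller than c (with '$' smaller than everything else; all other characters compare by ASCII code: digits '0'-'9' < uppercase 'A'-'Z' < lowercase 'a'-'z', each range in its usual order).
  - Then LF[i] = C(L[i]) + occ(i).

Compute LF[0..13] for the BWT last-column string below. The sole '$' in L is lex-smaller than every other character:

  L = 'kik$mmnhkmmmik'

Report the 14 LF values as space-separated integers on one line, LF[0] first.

Answer: 4 2 5 0 8 9 13 1 6 10 11 12 3 7

Derivation:
Char counts: '$':1, 'h':1, 'i':2, 'k':4, 'm':5, 'n':1
C (first-col start): C('$')=0, C('h')=1, C('i')=2, C('k')=4, C('m')=8, C('n')=13
L[0]='k': occ=0, LF[0]=C('k')+0=4+0=4
L[1]='i': occ=0, LF[1]=C('i')+0=2+0=2
L[2]='k': occ=1, LF[2]=C('k')+1=4+1=5
L[3]='$': occ=0, LF[3]=C('$')+0=0+0=0
L[4]='m': occ=0, LF[4]=C('m')+0=8+0=8
L[5]='m': occ=1, LF[5]=C('m')+1=8+1=9
L[6]='n': occ=0, LF[6]=C('n')+0=13+0=13
L[7]='h': occ=0, LF[7]=C('h')+0=1+0=1
L[8]='k': occ=2, LF[8]=C('k')+2=4+2=6
L[9]='m': occ=2, LF[9]=C('m')+2=8+2=10
L[10]='m': occ=3, LF[10]=C('m')+3=8+3=11
L[11]='m': occ=4, LF[11]=C('m')+4=8+4=12
L[12]='i': occ=1, LF[12]=C('i')+1=2+1=3
L[13]='k': occ=3, LF[13]=C('k')+3=4+3=7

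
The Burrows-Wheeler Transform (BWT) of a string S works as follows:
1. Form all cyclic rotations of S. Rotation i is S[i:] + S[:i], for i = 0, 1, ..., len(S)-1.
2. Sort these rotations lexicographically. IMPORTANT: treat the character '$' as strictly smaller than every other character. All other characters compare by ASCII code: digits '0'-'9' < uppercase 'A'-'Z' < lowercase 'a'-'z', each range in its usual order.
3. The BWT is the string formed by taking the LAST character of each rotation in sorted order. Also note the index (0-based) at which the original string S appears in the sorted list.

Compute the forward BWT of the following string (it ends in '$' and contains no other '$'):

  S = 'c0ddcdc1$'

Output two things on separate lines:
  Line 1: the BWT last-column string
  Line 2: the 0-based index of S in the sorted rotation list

All 9 rotations (rotation i = S[i:]+S[:i]):
  rot[0] = c0ddcdc1$
  rot[1] = 0ddcdc1$c
  rot[2] = ddcdc1$c0
  rot[3] = dcdc1$c0d
  rot[4] = cdc1$c0dd
  rot[5] = dc1$c0ddc
  rot[6] = c1$c0ddcd
  rot[7] = 1$c0ddcdc
  rot[8] = $c0ddcdc1
Sorted (with $ < everything):
  sorted[0] = $c0ddcdc1  (last char: '1')
  sorted[1] = 0ddcdc1$c  (last char: 'c')
  sorted[2] = 1$c0ddcdc  (last char: 'c')
  sorted[3] = c0ddcdc1$  (last char: '$')
  sorted[4] = c1$c0ddcd  (last char: 'd')
  sorted[5] = cdc1$c0dd  (last char: 'd')
  sorted[6] = dc1$c0ddc  (last char: 'c')
  sorted[7] = dcdc1$c0d  (last char: 'd')
  sorted[8] = ddcdc1$c0  (last char: '0')
Last column: 1cc$ddcd0
Original string S is at sorted index 3

Answer: 1cc$ddcd0
3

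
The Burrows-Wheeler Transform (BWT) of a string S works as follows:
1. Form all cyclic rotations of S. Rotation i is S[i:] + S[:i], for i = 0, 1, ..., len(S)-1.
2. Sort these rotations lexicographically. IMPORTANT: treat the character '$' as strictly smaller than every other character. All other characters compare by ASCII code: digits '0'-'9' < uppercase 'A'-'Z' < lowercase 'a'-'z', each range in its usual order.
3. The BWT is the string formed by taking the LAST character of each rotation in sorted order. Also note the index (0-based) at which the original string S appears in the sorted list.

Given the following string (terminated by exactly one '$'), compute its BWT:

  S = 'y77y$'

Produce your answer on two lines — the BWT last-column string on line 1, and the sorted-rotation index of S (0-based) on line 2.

Answer: yy77$
4

Derivation:
All 5 rotations (rotation i = S[i:]+S[:i]):
  rot[0] = y77y$
  rot[1] = 77y$y
  rot[2] = 7y$y7
  rot[3] = y$y77
  rot[4] = $y77y
Sorted (with $ < everything):
  sorted[0] = $y77y  (last char: 'y')
  sorted[1] = 77y$y  (last char: 'y')
  sorted[2] = 7y$y7  (last char: '7')
  sorted[3] = y$y77  (last char: '7')
  sorted[4] = y77y$  (last char: '$')
Last column: yy77$
Original string S is at sorted index 4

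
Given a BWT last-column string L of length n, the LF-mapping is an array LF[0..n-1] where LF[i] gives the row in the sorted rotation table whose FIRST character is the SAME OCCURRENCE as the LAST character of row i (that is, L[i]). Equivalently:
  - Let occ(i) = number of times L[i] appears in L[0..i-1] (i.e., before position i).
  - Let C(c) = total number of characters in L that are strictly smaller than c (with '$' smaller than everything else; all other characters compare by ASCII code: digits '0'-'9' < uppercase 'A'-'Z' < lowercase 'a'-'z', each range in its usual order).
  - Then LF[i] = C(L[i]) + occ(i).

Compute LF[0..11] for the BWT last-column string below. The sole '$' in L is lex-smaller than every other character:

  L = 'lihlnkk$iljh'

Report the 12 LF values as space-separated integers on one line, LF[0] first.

Char counts: '$':1, 'h':2, 'i':2, 'j':1, 'k':2, 'l':3, 'n':1
C (first-col start): C('$')=0, C('h')=1, C('i')=3, C('j')=5, C('k')=6, C('l')=8, C('n')=11
L[0]='l': occ=0, LF[0]=C('l')+0=8+0=8
L[1]='i': occ=0, LF[1]=C('i')+0=3+0=3
L[2]='h': occ=0, LF[2]=C('h')+0=1+0=1
L[3]='l': occ=1, LF[3]=C('l')+1=8+1=9
L[4]='n': occ=0, LF[4]=C('n')+0=11+0=11
L[5]='k': occ=0, LF[5]=C('k')+0=6+0=6
L[6]='k': occ=1, LF[6]=C('k')+1=6+1=7
L[7]='$': occ=0, LF[7]=C('$')+0=0+0=0
L[8]='i': occ=1, LF[8]=C('i')+1=3+1=4
L[9]='l': occ=2, LF[9]=C('l')+2=8+2=10
L[10]='j': occ=0, LF[10]=C('j')+0=5+0=5
L[11]='h': occ=1, LF[11]=C('h')+1=1+1=2

Answer: 8 3 1 9 11 6 7 0 4 10 5 2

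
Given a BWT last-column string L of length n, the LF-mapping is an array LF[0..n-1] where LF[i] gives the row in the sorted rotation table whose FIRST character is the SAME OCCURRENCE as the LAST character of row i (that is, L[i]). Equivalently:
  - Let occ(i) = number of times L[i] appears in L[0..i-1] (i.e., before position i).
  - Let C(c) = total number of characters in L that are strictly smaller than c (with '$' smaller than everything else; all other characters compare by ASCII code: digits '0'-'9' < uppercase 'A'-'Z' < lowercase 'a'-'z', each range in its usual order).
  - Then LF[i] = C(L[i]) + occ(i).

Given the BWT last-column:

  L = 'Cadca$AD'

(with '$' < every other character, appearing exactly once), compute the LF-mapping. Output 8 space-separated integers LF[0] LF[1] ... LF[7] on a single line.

Answer: 2 4 7 6 5 0 1 3

Derivation:
Char counts: '$':1, 'A':1, 'C':1, 'D':1, 'a':2, 'c':1, 'd':1
C (first-col start): C('$')=0, C('A')=1, C('C')=2, C('D')=3, C('a')=4, C('c')=6, C('d')=7
L[0]='C': occ=0, LF[0]=C('C')+0=2+0=2
L[1]='a': occ=0, LF[1]=C('a')+0=4+0=4
L[2]='d': occ=0, LF[2]=C('d')+0=7+0=7
L[3]='c': occ=0, LF[3]=C('c')+0=6+0=6
L[4]='a': occ=1, LF[4]=C('a')+1=4+1=5
L[5]='$': occ=0, LF[5]=C('$')+0=0+0=0
L[6]='A': occ=0, LF[6]=C('A')+0=1+0=1
L[7]='D': occ=0, LF[7]=C('D')+0=3+0=3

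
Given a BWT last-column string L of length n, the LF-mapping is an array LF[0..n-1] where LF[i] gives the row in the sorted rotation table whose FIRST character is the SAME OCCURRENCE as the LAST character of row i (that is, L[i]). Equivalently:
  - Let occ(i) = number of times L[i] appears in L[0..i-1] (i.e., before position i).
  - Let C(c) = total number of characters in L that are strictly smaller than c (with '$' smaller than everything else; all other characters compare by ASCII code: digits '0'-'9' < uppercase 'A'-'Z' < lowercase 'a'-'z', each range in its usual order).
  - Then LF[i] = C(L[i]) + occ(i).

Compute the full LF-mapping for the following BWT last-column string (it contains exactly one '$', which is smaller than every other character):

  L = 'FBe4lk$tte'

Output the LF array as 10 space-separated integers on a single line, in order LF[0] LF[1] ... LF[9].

Answer: 3 2 4 1 7 6 0 8 9 5

Derivation:
Char counts: '$':1, '4':1, 'B':1, 'F':1, 'e':2, 'k':1, 'l':1, 't':2
C (first-col start): C('$')=0, C('4')=1, C('B')=2, C('F')=3, C('e')=4, C('k')=6, C('l')=7, C('t')=8
L[0]='F': occ=0, LF[0]=C('F')+0=3+0=3
L[1]='B': occ=0, LF[1]=C('B')+0=2+0=2
L[2]='e': occ=0, LF[2]=C('e')+0=4+0=4
L[3]='4': occ=0, LF[3]=C('4')+0=1+0=1
L[4]='l': occ=0, LF[4]=C('l')+0=7+0=7
L[5]='k': occ=0, LF[5]=C('k')+0=6+0=6
L[6]='$': occ=0, LF[6]=C('$')+0=0+0=0
L[7]='t': occ=0, LF[7]=C('t')+0=8+0=8
L[8]='t': occ=1, LF[8]=C('t')+1=8+1=9
L[9]='e': occ=1, LF[9]=C('e')+1=4+1=5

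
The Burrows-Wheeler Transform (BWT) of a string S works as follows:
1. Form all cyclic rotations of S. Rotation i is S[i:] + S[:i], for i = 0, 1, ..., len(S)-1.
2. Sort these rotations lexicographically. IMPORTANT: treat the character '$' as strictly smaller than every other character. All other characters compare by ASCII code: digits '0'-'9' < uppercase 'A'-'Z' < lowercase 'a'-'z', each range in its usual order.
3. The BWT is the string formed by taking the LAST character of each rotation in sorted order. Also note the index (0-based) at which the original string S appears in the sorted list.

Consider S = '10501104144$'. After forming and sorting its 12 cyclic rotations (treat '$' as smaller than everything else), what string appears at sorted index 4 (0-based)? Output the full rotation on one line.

Answer: 104144$10501

Derivation:
All 12 rotations (rotation i = S[i:]+S[:i]):
  rot[0] = 10501104144$
  rot[1] = 0501104144$1
  rot[2] = 501104144$10
  rot[3] = 01104144$105
  rot[4] = 1104144$1050
  rot[5] = 104144$10501
  rot[6] = 04144$105011
  rot[7] = 4144$1050110
  rot[8] = 144$10501104
  rot[9] = 44$105011041
  rot[10] = 4$1050110414
  rot[11] = $10501104144
Sorted (with $ < everything):
  sorted[0] = $10501104144
  sorted[1] = 01104144$105
  sorted[2] = 04144$105011
  sorted[3] = 0501104144$1
  sorted[4] = 104144$10501
  sorted[5] = 10501104144$
  sorted[6] = 1104144$1050
  sorted[7] = 144$10501104
  sorted[8] = 4$1050110414
  sorted[9] = 4144$1050110
  sorted[10] = 44$105011041
  sorted[11] = 501104144$10
sorted[4] = 104144$10501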